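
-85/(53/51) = -4335/53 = -81.79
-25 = -25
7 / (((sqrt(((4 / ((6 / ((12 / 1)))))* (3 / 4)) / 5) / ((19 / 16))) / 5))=665* sqrt(30) / 96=37.94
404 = 404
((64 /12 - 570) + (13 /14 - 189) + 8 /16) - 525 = -1277.24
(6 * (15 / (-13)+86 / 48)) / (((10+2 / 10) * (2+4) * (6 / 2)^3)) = 995 / 429624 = 0.00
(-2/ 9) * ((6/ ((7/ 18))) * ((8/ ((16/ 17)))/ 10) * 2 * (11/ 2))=-1122/ 35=-32.06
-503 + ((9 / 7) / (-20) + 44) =-64269 / 140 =-459.06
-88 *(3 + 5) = -704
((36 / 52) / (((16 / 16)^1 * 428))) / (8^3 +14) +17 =49753297 / 2926664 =17.00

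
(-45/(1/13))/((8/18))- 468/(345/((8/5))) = -3032367/2300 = -1318.42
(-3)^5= -243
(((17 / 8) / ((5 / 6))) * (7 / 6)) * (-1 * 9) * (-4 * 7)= 7497 / 10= 749.70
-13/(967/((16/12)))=-52/2901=-0.02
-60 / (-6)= 10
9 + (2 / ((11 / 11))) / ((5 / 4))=53 / 5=10.60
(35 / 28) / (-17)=-5 / 68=-0.07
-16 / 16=-1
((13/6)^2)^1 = 169/36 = 4.69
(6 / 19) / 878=3 / 8341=0.00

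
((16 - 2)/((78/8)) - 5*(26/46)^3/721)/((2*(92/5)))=0.04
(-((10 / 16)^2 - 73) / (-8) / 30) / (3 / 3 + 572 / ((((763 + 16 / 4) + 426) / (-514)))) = 1847957 / 1499212800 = 0.00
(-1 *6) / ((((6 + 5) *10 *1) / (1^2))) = -3 / 55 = -0.05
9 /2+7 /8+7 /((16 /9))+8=277 /16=17.31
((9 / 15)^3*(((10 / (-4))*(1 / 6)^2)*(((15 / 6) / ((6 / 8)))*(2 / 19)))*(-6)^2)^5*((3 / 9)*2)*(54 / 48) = -0.00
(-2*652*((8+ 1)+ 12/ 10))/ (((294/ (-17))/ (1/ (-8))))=-96.14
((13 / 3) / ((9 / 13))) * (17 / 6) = 2873 / 162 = 17.73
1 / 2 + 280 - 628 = -347.50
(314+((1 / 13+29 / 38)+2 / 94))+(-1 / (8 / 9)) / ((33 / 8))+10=82899287 / 255398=324.59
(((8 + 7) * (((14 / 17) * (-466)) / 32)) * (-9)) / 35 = 6291 / 136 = 46.26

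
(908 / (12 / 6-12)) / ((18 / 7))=-1589 / 45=-35.31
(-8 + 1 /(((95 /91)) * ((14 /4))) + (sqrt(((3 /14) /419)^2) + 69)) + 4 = 36375351 /557270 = 65.27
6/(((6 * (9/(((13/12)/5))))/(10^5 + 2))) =216671/90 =2407.46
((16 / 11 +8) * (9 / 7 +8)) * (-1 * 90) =-7901.30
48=48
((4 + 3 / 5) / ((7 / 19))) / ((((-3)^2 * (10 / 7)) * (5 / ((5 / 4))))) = 437 / 1800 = 0.24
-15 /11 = -1.36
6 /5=1.20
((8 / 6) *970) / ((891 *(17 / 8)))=31040 / 45441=0.68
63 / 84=3 / 4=0.75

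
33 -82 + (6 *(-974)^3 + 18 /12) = -5544062591.50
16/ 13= 1.23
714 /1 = 714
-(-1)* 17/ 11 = 17/ 11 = 1.55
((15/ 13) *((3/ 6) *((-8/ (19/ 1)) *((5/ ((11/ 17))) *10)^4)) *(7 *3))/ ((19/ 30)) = -19731836250000000/ 68710213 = -287174721.03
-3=-3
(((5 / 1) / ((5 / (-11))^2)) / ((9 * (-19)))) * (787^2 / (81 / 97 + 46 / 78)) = -8591267399 / 139650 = -61520.00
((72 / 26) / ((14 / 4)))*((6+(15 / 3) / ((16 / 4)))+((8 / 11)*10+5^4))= 506502 / 1001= 506.00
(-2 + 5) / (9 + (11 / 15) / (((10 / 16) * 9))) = 2025 / 6163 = 0.33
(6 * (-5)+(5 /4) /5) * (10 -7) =-89.25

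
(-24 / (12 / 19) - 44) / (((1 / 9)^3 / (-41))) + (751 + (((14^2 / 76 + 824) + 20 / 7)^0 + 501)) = 2452151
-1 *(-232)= 232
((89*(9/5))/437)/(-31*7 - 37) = -801/554990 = -0.00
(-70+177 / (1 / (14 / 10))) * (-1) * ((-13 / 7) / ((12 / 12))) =1651 / 5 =330.20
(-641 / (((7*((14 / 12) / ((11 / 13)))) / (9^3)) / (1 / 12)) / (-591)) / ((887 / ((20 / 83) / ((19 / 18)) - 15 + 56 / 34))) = -602872747587 / 5968152182174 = -0.10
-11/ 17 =-0.65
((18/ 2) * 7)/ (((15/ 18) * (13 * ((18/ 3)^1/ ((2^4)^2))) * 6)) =2688/ 65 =41.35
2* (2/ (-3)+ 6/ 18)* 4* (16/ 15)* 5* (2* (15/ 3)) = -1280/ 9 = -142.22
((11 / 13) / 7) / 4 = 11 / 364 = 0.03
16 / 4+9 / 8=41 / 8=5.12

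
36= 36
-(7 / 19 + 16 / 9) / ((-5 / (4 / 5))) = 1468 / 4275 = 0.34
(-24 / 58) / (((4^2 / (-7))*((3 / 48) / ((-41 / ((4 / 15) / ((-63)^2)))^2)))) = 125121437158725 / 116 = 1078633078954.53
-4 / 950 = -2 / 475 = -0.00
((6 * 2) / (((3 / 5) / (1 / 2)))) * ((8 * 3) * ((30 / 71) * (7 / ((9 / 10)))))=56000 / 71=788.73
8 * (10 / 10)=8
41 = 41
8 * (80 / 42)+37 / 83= 27337 / 1743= 15.68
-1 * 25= -25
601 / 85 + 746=64011 / 85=753.07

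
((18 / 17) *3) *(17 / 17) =54 / 17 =3.18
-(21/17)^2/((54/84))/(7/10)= -980/289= -3.39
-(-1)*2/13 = 2/13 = 0.15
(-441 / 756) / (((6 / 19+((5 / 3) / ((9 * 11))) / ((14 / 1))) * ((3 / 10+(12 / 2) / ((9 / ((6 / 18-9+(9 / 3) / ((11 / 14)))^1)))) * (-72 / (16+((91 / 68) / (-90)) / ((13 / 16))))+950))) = -6197720067 / 3244028548448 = -0.00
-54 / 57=-18 / 19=-0.95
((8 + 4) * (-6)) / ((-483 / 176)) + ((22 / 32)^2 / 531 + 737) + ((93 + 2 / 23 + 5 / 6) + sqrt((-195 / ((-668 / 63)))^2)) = 3200049939343 / 3654911232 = 875.55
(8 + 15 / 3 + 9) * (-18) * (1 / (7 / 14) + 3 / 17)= -14652 / 17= -861.88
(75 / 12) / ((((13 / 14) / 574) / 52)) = 200900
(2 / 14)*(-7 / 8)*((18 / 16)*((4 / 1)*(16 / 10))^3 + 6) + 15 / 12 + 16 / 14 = -61637 / 1750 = -35.22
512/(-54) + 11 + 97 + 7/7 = 2687/27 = 99.52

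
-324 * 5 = -1620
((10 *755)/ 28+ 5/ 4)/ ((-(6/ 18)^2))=-68265/ 28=-2438.04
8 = 8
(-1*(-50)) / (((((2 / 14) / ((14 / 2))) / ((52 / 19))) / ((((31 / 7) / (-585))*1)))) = -8680 / 171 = -50.76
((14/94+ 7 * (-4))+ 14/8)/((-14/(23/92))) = 701/1504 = 0.47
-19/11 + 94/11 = 75/11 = 6.82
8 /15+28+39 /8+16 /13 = 54037 /1560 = 34.64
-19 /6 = -3.17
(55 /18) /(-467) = -55 /8406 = -0.01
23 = 23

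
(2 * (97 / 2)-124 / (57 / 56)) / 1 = -1415 / 57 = -24.82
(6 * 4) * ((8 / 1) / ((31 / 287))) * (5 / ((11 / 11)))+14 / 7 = 275582 / 31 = 8889.74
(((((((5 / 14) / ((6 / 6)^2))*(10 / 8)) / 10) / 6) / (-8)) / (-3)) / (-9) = -5 / 145152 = -0.00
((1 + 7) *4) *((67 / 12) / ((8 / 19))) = 1273 / 3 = 424.33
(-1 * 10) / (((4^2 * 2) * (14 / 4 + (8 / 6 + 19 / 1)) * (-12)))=0.00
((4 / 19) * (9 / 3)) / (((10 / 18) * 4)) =27 / 95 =0.28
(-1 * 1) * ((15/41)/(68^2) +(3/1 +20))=-4360447/189584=-23.00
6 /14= 0.43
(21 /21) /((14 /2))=1 /7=0.14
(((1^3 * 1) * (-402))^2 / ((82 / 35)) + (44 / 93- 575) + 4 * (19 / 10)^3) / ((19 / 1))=65231113117 / 18111750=3601.59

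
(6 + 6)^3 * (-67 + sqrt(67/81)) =-115776 + 192 * sqrt(67) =-114204.41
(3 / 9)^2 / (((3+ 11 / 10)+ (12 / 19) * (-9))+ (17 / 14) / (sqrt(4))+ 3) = 2660 / 48429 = 0.05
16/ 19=0.84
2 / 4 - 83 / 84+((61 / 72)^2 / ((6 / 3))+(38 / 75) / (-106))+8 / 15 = 0.40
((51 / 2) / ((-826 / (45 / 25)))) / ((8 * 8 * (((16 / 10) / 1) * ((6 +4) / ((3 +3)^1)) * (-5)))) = 1377 / 21145600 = 0.00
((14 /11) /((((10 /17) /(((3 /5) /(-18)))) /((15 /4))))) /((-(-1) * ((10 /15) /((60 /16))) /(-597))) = 908.22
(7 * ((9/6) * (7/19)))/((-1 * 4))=-147/152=-0.97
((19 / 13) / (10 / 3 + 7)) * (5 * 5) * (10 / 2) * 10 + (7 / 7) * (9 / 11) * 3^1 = 794631 / 4433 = 179.25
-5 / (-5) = 1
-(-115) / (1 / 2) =230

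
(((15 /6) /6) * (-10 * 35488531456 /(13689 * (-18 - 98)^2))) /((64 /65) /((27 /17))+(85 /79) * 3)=-1860292000 /8916687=-208.63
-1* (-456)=456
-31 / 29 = -1.07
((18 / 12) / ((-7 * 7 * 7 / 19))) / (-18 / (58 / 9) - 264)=551 / 1769194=0.00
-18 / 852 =-3 / 142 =-0.02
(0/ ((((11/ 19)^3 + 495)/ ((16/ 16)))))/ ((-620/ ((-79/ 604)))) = 0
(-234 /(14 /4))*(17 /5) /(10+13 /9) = -71604 /3605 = -19.86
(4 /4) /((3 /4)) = 4 /3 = 1.33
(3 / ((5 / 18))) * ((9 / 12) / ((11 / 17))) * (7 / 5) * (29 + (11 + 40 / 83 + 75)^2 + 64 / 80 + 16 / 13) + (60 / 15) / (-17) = 551059562808499 / 4186789750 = 131618.64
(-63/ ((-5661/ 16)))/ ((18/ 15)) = 280/ 1887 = 0.15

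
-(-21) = 21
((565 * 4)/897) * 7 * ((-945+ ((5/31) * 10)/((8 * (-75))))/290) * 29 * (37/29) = -10288550447/4838418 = -2126.43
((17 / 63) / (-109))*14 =-34 / 981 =-0.03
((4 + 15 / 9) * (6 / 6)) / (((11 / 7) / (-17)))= -2023 / 33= -61.30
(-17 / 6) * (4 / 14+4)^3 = -76500 / 343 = -223.03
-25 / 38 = -0.66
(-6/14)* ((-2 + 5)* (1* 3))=-3.86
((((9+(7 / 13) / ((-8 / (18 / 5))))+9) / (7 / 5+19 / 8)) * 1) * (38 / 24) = 29241 / 3926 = 7.45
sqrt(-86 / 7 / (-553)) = sqrt(6794) / 553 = 0.15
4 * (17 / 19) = 68 / 19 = 3.58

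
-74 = -74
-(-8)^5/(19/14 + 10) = 458752/159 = 2885.23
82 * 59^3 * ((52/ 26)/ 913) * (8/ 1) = 269457248/ 913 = 295133.90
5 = 5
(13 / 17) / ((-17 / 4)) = -52 / 289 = -0.18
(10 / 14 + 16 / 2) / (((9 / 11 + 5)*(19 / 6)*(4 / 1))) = 2013 / 17024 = 0.12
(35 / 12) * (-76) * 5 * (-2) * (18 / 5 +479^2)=1525806590 / 3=508602196.67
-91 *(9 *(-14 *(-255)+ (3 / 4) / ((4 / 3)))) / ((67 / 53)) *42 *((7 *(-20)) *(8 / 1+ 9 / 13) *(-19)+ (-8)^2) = -301851183732903 / 134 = -2252620774126.14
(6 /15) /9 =2 /45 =0.04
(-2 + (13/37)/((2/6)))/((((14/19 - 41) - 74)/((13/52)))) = 665/321308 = 0.00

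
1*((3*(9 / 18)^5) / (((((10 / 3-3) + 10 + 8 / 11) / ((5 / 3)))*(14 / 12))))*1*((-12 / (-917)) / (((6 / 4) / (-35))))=-495 / 133882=-0.00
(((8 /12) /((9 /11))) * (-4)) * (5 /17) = -440 /459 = -0.96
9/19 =0.47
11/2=5.50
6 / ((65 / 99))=9.14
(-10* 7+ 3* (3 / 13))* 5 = -4505 / 13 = -346.54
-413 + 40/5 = -405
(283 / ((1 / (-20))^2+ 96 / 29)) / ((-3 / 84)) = -91918400 / 38429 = -2391.90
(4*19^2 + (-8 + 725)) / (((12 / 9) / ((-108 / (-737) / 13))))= 175041 / 9581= 18.27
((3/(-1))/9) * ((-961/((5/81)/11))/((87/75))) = 1427085/29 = 49209.83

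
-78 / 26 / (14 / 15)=-45 / 14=-3.21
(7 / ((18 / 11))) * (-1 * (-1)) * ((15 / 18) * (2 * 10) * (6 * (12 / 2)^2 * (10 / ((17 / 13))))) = 2002000 / 17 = 117764.71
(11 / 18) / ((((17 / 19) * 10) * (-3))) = -209 / 9180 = -0.02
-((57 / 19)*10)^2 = -900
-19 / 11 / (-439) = 19 / 4829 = 0.00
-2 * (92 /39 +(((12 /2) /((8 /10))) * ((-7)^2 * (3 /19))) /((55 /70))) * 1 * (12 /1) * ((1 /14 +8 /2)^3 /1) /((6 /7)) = -2018256057 /14014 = -144017.13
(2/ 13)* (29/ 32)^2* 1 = 841/ 6656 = 0.13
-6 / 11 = -0.55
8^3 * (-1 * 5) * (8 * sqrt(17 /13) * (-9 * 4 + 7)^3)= 499486720 * sqrt(221) /13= 571184916.76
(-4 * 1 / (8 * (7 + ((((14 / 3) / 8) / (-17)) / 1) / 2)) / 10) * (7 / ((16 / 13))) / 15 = -221 / 81400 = -0.00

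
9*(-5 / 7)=-6.43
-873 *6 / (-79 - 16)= 55.14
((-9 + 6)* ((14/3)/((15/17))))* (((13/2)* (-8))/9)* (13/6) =80444/405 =198.63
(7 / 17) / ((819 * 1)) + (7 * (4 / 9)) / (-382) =-2903 / 379899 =-0.01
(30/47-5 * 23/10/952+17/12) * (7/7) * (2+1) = 548441/89488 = 6.13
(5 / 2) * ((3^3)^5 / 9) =7971615 / 2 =3985807.50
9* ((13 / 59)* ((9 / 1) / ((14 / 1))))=1053 / 826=1.27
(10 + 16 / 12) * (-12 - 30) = -476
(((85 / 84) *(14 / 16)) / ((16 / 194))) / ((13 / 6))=8245 / 1664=4.95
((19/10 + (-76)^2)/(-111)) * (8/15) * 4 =-924464/8325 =-111.05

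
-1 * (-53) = 53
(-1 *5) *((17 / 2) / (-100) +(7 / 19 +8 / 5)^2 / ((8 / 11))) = -189261 / 7220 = -26.21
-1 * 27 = -27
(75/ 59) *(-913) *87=-100971.61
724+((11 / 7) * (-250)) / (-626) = 1587659 / 2191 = 724.63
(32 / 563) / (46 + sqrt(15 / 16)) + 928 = 17680727776 / 19052483-128 * sqrt(15) / 19052483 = 928.00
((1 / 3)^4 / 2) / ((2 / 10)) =5 / 162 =0.03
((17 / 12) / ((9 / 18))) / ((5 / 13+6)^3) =37349 / 3430722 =0.01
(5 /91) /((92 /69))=15 /364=0.04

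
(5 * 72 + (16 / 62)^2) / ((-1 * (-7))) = 49432 / 961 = 51.44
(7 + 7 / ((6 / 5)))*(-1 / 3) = -77 / 18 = -4.28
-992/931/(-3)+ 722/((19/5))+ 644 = 2330354/2793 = 834.36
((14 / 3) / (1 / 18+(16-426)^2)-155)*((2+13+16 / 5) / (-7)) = 6096987923 / 15129005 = 403.00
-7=-7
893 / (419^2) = 893 / 175561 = 0.01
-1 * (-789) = 789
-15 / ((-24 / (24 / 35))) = 3 / 7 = 0.43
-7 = -7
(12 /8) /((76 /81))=243 /152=1.60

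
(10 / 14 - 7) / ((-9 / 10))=440 / 63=6.98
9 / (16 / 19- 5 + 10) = 57 / 37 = 1.54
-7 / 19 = -0.37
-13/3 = -4.33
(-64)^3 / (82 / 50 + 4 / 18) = -58982400 / 419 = -140769.45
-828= -828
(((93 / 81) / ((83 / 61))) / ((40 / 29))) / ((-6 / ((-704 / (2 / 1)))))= 1206458 / 33615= 35.89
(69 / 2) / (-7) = -69 / 14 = -4.93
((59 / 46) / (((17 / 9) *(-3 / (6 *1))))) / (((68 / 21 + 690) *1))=-11151 / 5692178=-0.00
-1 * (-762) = 762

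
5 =5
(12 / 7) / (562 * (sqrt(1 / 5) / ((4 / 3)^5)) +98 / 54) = 0.03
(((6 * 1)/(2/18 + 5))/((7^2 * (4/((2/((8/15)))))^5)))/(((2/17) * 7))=348553125/16544432128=0.02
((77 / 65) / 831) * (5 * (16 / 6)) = 0.02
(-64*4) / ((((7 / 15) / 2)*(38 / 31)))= -119040 / 133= -895.04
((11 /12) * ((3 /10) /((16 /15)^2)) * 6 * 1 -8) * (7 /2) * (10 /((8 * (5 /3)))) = -140847 /8192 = -17.19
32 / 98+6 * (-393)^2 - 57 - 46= 45402975 / 49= 926591.33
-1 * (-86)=86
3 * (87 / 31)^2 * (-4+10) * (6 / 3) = 272484 / 961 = 283.54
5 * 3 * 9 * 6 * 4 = 3240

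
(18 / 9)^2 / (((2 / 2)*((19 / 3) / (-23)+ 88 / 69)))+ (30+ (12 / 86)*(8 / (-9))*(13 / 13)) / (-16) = 2201 / 1032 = 2.13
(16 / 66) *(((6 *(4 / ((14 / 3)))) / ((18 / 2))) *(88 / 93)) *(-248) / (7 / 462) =-2145.52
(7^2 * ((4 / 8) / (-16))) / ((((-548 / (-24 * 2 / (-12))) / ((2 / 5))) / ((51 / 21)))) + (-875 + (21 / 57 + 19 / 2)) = -180152739 / 208240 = -865.12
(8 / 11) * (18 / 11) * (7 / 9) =112 / 121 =0.93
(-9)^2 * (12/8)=243/2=121.50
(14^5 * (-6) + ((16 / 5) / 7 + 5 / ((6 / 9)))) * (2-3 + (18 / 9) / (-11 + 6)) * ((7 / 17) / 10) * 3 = 4743595983 / 8500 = 558070.12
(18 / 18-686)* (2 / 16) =-685 / 8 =-85.62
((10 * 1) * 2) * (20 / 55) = 80 / 11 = 7.27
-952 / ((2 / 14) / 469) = -3125416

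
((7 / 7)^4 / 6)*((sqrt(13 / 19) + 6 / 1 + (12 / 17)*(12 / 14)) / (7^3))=sqrt(247) / 39102 + 131 / 40817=0.00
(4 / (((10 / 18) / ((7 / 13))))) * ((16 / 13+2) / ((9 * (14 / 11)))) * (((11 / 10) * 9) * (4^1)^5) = 46835712 / 4225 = 11085.38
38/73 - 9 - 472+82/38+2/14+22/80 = -185598681/388360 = -477.90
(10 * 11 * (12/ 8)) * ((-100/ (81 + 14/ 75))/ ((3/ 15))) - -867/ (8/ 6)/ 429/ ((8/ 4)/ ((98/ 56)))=-28277045859/ 27863264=-1014.85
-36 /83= -0.43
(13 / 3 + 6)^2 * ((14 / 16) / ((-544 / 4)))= -0.69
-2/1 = -2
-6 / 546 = -0.01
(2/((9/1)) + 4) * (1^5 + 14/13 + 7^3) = 170468/117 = 1456.99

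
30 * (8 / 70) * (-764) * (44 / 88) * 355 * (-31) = 100893840 / 7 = 14413405.71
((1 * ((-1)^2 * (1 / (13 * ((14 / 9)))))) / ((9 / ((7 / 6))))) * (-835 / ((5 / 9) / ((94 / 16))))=-23547 / 416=-56.60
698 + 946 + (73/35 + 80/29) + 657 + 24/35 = 2306.53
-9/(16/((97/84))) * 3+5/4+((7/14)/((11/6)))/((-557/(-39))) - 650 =-650.68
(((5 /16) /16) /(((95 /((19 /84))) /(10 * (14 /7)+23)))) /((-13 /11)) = -473 /279552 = -0.00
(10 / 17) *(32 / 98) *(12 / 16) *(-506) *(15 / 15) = -60720 / 833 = -72.89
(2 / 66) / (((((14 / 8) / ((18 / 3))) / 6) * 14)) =24 / 539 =0.04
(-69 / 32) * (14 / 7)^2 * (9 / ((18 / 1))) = -69 / 16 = -4.31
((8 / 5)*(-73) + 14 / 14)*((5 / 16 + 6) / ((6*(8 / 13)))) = -253409 / 1280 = -197.98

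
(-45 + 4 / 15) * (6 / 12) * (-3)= 671 / 10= 67.10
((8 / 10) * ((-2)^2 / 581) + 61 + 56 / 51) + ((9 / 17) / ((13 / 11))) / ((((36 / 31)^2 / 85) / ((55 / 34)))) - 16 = 16969335433 / 184897440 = 91.78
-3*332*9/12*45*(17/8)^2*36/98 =-87432615/1568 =-55760.60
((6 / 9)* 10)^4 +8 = 160648 / 81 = 1983.31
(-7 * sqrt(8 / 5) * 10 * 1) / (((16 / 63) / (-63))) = 27783 * sqrt(10) / 4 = 21964.39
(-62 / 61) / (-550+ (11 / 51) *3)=1054 / 569679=0.00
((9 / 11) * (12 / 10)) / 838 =27 / 23045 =0.00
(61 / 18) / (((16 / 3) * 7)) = 61 / 672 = 0.09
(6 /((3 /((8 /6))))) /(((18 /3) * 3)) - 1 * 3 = -77 /27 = -2.85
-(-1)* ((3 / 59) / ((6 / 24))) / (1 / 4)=48 / 59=0.81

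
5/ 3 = 1.67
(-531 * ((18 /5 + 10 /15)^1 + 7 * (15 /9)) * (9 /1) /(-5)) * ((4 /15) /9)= 56404 /125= 451.23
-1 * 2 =-2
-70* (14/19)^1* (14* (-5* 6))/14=1547.37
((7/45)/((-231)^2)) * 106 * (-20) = -424/68607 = -0.01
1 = 1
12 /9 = 4 /3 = 1.33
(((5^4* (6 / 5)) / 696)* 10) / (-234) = -625 / 13572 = -0.05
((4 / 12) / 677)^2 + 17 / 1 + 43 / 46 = 17.93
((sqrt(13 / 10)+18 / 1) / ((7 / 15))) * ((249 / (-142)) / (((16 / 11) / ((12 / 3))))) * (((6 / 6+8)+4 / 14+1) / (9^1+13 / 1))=-302535 / 3479 - 6723 * sqrt(130) / 13916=-92.47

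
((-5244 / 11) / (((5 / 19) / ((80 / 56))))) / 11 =-199272 / 847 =-235.27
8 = 8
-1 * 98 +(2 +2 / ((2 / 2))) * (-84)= -434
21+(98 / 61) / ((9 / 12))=4235 / 183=23.14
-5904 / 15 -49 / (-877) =-393.54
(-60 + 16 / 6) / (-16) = 43 / 12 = 3.58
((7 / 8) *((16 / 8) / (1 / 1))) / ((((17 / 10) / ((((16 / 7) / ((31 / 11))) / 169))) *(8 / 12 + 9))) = 1320 / 2582827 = 0.00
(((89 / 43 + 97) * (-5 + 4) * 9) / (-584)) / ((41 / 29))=277965 / 257398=1.08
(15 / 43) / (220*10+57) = 15 / 97051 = 0.00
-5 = -5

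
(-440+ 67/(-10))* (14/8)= -781.72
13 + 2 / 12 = 79 / 6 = 13.17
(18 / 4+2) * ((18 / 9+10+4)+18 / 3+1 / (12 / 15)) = 1209 / 8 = 151.12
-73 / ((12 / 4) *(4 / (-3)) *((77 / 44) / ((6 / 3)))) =146 / 7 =20.86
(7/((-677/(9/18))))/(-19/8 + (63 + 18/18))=-28/333761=-0.00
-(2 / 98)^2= -1 / 2401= -0.00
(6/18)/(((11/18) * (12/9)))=9/22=0.41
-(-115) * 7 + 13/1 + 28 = 846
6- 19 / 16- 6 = -19 / 16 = -1.19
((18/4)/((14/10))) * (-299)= -13455/14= -961.07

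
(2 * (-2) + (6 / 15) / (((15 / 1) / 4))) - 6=-742 / 75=-9.89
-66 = -66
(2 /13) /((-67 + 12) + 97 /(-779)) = -779 /279123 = -0.00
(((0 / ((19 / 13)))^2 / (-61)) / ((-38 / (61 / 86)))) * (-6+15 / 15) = 0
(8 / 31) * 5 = 40 / 31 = 1.29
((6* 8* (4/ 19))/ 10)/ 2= 48/ 95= 0.51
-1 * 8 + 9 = 1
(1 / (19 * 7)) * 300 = 300 / 133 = 2.26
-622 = -622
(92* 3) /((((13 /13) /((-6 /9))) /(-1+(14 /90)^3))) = 16703888 /91125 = 183.31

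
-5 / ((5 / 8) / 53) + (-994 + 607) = -811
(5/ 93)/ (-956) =-5/ 88908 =-0.00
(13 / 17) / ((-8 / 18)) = -117 / 68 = -1.72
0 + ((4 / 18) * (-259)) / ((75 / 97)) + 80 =3754 / 675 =5.56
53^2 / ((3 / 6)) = 5618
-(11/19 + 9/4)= -215/76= -2.83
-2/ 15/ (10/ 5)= -1/ 15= -0.07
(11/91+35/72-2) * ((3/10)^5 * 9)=-2217861/72800000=-0.03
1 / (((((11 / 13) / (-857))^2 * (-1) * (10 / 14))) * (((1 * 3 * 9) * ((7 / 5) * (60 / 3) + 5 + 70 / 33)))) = -868853167 / 573705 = -1514.46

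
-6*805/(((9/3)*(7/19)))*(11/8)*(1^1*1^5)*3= -72105/4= -18026.25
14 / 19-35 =-651 / 19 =-34.26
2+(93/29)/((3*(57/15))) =1257/551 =2.28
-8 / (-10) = 4 / 5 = 0.80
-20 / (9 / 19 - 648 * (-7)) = -380 / 86193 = -0.00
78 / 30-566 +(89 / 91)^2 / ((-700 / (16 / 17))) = -13879939999 / 24635975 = -563.40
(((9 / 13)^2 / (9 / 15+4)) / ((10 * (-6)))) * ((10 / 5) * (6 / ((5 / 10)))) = -162 / 3887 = -0.04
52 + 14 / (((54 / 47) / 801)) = 9812.33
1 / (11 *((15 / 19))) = 19 / 165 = 0.12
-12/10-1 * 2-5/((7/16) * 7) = -1184/245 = -4.83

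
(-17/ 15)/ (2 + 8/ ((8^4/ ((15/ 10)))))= -17408/ 30765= -0.57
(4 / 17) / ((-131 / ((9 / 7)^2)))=-324 / 109123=-0.00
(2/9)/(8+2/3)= 1/39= 0.03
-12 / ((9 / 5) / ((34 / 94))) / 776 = -85 / 27354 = -0.00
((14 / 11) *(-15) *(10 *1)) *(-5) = 10500 / 11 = 954.55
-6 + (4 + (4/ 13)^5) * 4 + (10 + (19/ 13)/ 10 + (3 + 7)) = 111971519/ 3712930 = 30.16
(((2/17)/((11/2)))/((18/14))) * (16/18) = 224/15147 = 0.01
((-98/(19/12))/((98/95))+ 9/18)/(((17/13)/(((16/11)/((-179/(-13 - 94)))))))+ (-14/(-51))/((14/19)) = -3935285/100419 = -39.19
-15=-15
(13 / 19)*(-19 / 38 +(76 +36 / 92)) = 45383 / 874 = 51.93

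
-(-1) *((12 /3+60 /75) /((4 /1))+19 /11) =161 /55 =2.93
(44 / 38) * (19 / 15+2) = 1078 / 285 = 3.78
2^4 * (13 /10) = 104 /5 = 20.80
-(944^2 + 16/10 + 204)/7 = -4456708/35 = -127334.51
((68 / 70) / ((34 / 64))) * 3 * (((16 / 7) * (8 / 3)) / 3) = 8192 / 735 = 11.15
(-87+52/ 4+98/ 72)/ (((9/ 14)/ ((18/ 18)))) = -18305/ 162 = -112.99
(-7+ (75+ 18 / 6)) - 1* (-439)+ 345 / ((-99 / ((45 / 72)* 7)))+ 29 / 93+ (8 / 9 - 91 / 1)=9942443 / 24552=404.95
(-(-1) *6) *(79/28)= 237/14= 16.93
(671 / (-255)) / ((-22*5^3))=61 / 63750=0.00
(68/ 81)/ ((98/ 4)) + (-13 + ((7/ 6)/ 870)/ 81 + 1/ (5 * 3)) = -53448973/ 4143636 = -12.90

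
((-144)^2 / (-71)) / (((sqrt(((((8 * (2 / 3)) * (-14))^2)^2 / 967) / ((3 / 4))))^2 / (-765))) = 14560597665 / 2792996864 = 5.21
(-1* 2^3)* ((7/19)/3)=-56/57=-0.98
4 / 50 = 2 / 25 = 0.08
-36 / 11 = -3.27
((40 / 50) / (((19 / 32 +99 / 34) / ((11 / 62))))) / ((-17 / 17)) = -0.04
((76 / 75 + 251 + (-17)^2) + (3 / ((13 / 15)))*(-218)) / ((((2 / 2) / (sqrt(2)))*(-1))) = 208262*sqrt(2) / 975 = 302.08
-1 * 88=-88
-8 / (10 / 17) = -68 / 5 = -13.60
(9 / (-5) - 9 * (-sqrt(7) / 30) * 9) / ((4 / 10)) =-9 / 2 + 27 * sqrt(7) / 4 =13.36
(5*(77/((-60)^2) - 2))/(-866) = 7123/623520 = 0.01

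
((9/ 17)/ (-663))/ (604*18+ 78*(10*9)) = -1/ 22406748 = -0.00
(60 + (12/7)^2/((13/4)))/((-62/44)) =-853512/19747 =-43.22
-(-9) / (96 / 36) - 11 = -7.62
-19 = -19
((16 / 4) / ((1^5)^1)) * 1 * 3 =12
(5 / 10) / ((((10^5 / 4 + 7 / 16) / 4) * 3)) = 32 / 1200021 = 0.00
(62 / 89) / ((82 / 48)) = 1488 / 3649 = 0.41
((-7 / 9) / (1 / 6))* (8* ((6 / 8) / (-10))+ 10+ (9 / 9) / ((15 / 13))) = -2156 / 45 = -47.91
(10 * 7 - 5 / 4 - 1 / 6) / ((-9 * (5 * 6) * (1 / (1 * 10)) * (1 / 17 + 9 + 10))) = -0.13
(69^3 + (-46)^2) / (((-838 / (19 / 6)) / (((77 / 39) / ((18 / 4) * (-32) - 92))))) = 483704375 / 46277712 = 10.45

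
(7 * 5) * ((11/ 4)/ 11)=35/ 4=8.75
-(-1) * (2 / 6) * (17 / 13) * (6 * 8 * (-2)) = -544 / 13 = -41.85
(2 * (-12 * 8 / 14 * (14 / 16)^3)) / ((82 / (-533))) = 1911 / 32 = 59.72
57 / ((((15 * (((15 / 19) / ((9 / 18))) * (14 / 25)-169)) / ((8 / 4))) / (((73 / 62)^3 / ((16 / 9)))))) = -1263916233 / 30450691904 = -0.04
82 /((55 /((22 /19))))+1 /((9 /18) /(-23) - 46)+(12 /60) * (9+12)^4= 7822952081 /201115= 38897.90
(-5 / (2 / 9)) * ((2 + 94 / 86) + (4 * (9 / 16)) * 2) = -29385 / 172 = -170.84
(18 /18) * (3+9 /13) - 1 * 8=-56 /13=-4.31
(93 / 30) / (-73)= -31 / 730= -0.04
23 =23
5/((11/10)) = 50/11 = 4.55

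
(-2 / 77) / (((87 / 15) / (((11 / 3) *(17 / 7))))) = -0.04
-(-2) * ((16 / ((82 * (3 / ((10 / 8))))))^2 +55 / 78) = 279965 / 196677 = 1.42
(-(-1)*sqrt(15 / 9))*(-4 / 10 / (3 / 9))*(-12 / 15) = 8*sqrt(15) / 25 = 1.24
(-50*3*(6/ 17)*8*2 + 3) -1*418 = -21455/ 17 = -1262.06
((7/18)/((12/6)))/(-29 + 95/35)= -49/6624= -0.01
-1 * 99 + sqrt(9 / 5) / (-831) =-99-sqrt(5) / 1385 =-99.00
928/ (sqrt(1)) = 928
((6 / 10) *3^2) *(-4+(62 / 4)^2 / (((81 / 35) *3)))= 29747 / 180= 165.26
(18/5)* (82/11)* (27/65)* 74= 2949048/3575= 824.91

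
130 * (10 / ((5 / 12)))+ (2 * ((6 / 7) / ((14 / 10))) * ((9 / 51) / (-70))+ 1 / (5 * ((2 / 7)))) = 3120.70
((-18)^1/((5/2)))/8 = -9/10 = -0.90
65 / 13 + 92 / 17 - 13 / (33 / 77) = -19.92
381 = 381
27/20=1.35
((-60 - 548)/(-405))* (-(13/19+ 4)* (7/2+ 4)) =-1424/27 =-52.74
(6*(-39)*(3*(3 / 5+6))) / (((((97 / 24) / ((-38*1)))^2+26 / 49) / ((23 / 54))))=-402134084352 / 110431925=-3641.47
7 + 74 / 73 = 585 / 73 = 8.01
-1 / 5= -0.20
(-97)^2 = 9409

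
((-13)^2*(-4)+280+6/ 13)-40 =-5662/ 13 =-435.54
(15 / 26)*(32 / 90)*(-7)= -56 / 39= -1.44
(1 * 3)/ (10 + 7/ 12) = 36/ 127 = 0.28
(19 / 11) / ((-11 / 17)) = -323 / 121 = -2.67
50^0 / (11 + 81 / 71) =71 / 862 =0.08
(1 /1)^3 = 1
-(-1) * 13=13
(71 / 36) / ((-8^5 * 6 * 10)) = -0.00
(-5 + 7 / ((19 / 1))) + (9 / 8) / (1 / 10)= 6.62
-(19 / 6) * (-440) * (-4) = -16720 / 3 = -5573.33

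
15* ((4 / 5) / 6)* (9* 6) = 108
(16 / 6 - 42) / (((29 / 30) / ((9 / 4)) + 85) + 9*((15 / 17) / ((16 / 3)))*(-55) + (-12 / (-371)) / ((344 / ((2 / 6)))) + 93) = -23041236960 / 56550388243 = -0.41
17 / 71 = 0.24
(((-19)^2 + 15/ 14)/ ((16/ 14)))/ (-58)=-5069/ 928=-5.46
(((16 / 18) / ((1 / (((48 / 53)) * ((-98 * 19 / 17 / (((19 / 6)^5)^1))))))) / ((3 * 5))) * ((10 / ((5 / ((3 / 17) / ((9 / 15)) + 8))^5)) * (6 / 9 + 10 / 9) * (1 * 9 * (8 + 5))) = -251268867141271289856 / 520995321473115625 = -482.29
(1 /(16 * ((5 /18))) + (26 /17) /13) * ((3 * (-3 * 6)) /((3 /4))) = -24.67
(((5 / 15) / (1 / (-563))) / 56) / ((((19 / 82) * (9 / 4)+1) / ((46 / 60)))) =-530909 / 314370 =-1.69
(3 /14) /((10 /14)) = 3 /10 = 0.30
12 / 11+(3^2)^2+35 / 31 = 28378 / 341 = 83.22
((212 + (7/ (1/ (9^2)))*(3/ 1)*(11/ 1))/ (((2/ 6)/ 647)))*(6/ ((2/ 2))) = 220377258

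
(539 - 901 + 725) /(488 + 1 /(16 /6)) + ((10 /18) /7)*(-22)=-246818 /246141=-1.00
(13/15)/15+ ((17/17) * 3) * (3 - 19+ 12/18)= -10337/225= -45.94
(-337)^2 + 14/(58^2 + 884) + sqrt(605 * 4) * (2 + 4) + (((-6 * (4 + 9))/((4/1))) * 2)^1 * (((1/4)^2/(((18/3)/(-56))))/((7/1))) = 132 * sqrt(5) + 120613733/1062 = 113867.41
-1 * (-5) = 5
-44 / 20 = -11 / 5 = -2.20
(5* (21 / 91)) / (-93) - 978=-394139 / 403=-978.01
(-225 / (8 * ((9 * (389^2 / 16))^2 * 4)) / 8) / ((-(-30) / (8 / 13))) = -20 / 8037213809391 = -0.00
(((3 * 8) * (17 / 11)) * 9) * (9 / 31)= 33048 / 341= 96.91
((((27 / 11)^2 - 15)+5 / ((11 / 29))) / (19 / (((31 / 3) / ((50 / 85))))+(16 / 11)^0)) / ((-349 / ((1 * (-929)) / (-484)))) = -249197747 / 22421403092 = -0.01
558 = 558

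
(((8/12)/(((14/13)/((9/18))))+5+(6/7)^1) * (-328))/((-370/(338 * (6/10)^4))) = 748332/3125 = 239.47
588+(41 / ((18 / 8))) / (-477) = 2524120 / 4293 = 587.96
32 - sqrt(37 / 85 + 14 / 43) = 32 - 3 * sqrt(1129395) / 3655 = 31.13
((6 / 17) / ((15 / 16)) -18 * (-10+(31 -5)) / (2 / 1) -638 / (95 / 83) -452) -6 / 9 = -1117936 / 969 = -1153.70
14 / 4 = 7 / 2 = 3.50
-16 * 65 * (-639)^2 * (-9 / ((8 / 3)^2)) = 537452516.25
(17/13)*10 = 170/13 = 13.08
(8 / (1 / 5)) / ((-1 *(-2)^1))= 20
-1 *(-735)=735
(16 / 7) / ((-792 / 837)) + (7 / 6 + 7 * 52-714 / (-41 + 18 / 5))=176411 / 462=381.84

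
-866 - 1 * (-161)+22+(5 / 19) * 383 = -11062 / 19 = -582.21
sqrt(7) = 2.65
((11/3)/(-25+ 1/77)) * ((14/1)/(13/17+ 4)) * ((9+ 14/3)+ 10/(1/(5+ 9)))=-46465573/701298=-66.26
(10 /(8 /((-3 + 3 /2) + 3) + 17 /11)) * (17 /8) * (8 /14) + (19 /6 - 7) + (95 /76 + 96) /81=-0.87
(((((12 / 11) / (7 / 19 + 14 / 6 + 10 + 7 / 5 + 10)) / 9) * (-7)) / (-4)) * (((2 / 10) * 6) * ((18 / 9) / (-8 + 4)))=-399 / 75559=-0.01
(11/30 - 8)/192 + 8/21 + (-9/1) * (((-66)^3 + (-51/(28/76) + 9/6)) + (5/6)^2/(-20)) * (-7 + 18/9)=-521881234843/40320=-12943483.01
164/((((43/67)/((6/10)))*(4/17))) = 140097/215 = 651.61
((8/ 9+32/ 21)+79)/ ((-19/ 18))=-10258/ 133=-77.13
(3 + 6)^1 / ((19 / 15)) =135 / 19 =7.11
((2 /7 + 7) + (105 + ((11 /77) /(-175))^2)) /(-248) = -168498751 /372155000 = -0.45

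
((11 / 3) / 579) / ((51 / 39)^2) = 1859 / 501993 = 0.00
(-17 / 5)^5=-1419857 / 3125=-454.35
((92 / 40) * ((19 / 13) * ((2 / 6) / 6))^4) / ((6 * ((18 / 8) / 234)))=2997383 / 1729742040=0.00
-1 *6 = -6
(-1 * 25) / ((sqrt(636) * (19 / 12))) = -50 * sqrt(159) / 1007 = -0.63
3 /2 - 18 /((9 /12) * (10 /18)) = -417 /10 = -41.70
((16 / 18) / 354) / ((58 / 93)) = 0.00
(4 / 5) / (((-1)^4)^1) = 0.80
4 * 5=20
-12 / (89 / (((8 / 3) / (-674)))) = 16 / 29993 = 0.00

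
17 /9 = 1.89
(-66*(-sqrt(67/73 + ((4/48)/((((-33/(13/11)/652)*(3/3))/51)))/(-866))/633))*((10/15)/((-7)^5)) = -2*sqrt(4493219033910)/1008848427237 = -0.00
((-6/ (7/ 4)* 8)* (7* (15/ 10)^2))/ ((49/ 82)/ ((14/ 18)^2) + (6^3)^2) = -1312/ 141699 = -0.01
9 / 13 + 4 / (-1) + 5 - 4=-30 / 13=-2.31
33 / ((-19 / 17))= -561 / 19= -29.53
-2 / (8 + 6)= -1 / 7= -0.14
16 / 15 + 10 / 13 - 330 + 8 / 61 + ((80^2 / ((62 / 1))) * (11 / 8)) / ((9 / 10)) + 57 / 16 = -2951689181 / 17699760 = -166.76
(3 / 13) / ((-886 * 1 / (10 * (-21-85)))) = 0.28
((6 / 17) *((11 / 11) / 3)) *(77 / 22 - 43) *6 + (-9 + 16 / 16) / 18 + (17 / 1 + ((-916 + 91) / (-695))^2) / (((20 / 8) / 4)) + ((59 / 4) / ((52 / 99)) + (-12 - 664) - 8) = -2013060174331 / 3074357520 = -654.79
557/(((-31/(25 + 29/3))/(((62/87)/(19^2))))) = -115856/94221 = -1.23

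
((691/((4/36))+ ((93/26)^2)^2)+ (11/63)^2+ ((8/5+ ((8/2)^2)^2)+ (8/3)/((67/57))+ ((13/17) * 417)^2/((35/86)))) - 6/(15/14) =45039566744981847359/175597019685360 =256493.91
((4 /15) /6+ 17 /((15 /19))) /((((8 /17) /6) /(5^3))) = 412675 /12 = 34389.58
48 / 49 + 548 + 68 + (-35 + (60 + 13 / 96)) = 3020509 / 4704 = 642.12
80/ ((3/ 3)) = 80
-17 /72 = -0.24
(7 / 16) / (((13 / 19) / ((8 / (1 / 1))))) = 133 / 26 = 5.12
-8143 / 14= -581.64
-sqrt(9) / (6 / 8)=-4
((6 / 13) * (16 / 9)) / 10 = 16 / 195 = 0.08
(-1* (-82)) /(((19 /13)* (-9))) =-1066 /171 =-6.23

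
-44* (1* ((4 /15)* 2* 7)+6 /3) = -3784 /15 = -252.27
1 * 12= 12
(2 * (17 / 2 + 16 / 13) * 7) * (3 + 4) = 12397 / 13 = 953.62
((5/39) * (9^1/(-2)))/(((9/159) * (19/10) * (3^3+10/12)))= -7950/41249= -0.19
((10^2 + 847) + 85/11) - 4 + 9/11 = 10467/11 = 951.55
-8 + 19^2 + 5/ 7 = 2476/ 7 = 353.71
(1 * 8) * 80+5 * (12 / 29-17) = 16155 / 29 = 557.07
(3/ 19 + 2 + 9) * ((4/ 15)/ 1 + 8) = 26288/ 285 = 92.24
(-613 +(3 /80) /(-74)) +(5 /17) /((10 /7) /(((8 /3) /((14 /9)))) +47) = -17705532877 /28883680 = -612.99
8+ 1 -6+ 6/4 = 4.50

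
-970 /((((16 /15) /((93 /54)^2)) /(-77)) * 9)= 179442725 /7776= 23076.48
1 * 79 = 79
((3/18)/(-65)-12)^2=21911761/152100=144.06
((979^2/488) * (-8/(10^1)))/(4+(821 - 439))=-958441/235460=-4.07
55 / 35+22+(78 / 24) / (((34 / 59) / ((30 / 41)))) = 540555 / 19516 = 27.70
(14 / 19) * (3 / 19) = 42 / 361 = 0.12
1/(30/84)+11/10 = 39/10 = 3.90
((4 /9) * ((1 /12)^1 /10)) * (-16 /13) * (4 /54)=-16 /47385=-0.00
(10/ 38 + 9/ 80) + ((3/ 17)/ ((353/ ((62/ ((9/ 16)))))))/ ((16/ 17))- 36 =-57249551/ 1609680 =-35.57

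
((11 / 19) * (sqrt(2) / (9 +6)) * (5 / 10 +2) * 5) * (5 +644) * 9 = 3985.29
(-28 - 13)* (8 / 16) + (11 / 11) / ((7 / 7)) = -19.50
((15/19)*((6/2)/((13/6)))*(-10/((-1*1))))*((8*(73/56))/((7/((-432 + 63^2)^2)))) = 203734093.19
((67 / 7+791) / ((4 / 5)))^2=49070025 / 49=1001429.08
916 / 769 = 1.19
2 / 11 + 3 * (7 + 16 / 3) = 409 / 11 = 37.18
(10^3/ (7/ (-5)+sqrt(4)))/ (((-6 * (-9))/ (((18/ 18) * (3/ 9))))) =2500/ 243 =10.29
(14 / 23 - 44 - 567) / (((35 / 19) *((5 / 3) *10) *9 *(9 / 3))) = -266741 / 362250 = -0.74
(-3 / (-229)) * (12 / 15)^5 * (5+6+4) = 9216 / 143125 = 0.06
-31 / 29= -1.07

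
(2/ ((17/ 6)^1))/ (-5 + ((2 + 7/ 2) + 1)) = 8/ 17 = 0.47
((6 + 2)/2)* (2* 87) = 696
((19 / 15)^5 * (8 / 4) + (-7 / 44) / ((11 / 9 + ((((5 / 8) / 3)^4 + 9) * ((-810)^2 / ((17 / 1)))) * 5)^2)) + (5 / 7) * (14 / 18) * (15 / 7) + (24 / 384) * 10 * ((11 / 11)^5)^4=5894912858425124232078308610383 / 707087826266121521671994775000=8.34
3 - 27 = -24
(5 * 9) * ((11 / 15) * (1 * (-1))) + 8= -25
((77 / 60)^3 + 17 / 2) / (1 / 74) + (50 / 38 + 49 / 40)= 1616864399 / 2052000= 787.95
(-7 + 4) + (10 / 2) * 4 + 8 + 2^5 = 57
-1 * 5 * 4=-20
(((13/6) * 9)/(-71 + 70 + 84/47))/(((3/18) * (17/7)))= 38493/629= 61.20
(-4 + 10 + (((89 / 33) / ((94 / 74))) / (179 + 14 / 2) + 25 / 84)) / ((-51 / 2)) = -25480951 / 102989502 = -0.25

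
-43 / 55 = -0.78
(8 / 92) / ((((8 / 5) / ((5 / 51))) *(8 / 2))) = 25 / 18768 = 0.00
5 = 5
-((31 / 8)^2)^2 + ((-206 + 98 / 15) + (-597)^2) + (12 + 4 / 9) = 65617276499 / 184320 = 355996.51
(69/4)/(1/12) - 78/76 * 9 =7515/38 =197.76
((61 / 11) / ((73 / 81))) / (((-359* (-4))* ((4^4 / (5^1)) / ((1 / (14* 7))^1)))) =24705 / 28929173504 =0.00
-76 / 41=-1.85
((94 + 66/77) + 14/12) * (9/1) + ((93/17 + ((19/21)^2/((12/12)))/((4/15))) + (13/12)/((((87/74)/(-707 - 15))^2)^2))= 88239700501617884199479/572668450956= 154085143601.52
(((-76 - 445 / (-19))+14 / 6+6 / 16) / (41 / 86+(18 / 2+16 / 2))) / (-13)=977863 / 4454892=0.22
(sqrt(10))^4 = 100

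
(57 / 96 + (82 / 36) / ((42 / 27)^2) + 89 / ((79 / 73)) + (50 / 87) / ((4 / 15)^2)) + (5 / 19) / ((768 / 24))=3135076597 / 34126736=91.87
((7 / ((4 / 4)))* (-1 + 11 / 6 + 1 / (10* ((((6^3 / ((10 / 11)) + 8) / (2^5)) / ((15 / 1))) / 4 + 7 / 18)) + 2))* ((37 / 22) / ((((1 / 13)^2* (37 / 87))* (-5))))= -2318364139 / 818620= -2832.04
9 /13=0.69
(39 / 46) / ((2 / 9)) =351 / 92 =3.82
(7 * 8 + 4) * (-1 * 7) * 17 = -7140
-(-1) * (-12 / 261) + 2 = 1.95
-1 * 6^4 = -1296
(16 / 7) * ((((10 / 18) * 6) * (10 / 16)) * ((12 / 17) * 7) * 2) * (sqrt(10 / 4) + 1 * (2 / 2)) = 800 / 17 + 400 * sqrt(10) / 17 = 121.47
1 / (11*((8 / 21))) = 21 / 88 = 0.24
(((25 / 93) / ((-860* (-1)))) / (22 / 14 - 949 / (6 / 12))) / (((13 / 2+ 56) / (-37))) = 259 / 2654336250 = 0.00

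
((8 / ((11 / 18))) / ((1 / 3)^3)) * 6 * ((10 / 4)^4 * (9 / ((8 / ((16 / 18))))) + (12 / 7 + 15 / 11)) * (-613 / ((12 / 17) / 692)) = -45488472898446 / 847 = -53705398935.59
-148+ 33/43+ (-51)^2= 105512/43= 2453.77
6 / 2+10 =13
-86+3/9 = -257/3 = -85.67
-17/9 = -1.89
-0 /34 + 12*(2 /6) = 4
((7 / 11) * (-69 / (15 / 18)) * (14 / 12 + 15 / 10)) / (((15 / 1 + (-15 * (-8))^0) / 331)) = -159873 / 55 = -2906.78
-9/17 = -0.53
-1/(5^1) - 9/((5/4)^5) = -9841/3125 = -3.15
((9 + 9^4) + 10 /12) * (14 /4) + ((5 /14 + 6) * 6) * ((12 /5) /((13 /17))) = 126222241 /5460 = 23117.63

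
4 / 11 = 0.36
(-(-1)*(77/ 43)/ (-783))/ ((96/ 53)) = -4081/ 3232224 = -0.00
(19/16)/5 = 19/80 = 0.24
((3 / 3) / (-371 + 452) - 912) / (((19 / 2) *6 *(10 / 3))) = -73871 / 15390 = -4.80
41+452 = 493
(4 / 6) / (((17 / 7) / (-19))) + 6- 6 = -266 / 51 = -5.22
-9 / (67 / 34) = -306 / 67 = -4.57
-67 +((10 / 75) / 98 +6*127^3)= 9033319786 / 735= 12290231.00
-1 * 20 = -20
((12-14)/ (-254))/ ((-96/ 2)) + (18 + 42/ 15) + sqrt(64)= 877819/ 30480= 28.80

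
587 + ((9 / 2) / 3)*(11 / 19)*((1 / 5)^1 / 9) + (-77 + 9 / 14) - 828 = -633089 / 1995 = -317.34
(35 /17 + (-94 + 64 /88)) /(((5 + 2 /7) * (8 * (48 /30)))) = -16135 /11968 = -1.35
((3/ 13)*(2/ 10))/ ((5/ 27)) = 81/ 325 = 0.25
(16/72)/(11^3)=2/11979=0.00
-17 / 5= -3.40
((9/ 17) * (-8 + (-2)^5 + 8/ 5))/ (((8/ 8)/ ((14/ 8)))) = -3024/ 85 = -35.58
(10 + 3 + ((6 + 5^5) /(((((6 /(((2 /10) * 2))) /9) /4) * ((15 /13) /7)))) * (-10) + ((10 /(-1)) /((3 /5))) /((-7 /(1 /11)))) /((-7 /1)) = 526518743 /8085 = 65122.91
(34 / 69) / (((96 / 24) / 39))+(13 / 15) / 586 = 485797 / 101085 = 4.81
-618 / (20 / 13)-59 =-4607 / 10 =-460.70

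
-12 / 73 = -0.16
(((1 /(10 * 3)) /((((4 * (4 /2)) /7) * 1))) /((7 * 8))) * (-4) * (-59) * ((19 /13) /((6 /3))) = 1121 /12480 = 0.09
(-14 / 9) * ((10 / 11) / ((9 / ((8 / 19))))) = -1120 / 16929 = -0.07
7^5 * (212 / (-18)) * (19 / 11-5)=7126168 / 11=647833.45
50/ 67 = 0.75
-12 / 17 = -0.71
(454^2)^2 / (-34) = -21241902728 / 17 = -1249523689.88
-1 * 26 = -26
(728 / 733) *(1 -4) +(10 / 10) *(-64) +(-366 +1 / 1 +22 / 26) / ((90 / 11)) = -5311809 / 47645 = -111.49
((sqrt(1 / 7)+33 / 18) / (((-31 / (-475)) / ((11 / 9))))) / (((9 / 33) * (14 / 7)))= 57475 * sqrt(7) / 11718+632225 / 10044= 75.92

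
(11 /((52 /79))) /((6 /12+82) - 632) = -869 /28574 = -0.03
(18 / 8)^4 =6561 / 256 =25.63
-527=-527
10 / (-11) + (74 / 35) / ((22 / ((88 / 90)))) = -0.82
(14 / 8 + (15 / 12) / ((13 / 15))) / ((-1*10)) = -83 / 260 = -0.32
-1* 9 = -9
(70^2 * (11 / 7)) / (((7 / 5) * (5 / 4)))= 4400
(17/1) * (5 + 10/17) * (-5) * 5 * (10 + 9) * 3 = -135375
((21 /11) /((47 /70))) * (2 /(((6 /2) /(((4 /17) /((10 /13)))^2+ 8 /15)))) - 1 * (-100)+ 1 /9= 681095309 /6723585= 101.30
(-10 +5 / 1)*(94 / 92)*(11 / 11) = -235 / 46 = -5.11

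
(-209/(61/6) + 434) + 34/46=581097/1403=414.18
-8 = -8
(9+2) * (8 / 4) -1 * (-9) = 31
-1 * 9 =-9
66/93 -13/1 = -381/31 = -12.29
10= 10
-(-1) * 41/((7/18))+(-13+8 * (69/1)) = 4511/7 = 644.43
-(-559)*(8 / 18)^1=2236 / 9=248.44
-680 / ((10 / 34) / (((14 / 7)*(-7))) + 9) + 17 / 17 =-159703 / 2137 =-74.73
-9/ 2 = -4.50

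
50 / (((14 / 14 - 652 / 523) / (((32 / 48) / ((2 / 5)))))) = -130750 / 387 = -337.86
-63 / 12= -21 / 4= -5.25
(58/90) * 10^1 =58/9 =6.44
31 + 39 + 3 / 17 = 1193 / 17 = 70.18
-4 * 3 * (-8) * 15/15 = 96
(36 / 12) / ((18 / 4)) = 2 / 3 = 0.67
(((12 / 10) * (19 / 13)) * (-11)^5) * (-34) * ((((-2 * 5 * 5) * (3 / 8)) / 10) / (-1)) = 468175257 / 26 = 18006740.65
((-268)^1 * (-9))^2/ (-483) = -12045.02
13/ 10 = 1.30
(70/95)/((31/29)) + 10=6296/589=10.69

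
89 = 89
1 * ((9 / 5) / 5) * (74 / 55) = 666 / 1375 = 0.48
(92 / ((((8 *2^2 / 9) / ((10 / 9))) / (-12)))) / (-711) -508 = -120281 / 237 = -507.51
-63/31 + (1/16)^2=-2.03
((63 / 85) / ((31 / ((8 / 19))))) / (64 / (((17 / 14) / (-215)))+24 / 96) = -2016 / 2269249135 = -0.00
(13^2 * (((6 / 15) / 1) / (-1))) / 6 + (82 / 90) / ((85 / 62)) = -40553 / 3825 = -10.60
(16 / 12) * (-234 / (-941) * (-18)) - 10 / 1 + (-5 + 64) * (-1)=-70545 / 941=-74.97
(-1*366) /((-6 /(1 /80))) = 0.76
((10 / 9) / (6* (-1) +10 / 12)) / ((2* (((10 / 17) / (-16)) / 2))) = 5.85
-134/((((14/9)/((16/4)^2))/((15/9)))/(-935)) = 2147828.57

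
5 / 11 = 0.45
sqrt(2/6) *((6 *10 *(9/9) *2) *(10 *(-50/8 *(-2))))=5000 *sqrt(3)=8660.25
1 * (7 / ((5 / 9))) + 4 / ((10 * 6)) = 38 / 3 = 12.67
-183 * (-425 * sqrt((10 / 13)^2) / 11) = 777750 / 143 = 5438.81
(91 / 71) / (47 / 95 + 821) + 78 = 432205241 / 5540982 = 78.00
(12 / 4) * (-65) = -195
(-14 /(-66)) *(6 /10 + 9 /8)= 161 /440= 0.37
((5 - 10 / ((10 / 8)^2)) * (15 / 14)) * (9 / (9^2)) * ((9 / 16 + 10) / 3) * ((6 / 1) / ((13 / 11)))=-143 / 48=-2.98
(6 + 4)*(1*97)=970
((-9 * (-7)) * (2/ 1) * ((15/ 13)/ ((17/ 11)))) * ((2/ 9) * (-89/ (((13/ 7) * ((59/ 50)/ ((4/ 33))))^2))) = -5.69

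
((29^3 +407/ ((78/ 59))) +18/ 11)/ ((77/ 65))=20849.38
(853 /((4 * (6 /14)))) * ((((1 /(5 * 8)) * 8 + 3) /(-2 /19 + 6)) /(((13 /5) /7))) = 113449 /156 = 727.24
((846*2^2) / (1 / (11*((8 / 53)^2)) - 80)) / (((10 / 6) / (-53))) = 126263808 / 89185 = 1415.75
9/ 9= 1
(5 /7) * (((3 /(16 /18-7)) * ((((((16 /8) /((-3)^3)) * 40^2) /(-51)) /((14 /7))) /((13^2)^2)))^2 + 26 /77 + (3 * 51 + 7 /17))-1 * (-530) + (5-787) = -1788562073674708198 /12579651823948209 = -142.18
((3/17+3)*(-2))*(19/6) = -342/17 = -20.12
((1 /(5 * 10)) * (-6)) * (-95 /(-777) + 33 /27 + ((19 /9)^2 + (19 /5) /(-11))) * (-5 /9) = 0.36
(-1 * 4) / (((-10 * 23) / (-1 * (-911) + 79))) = 396 / 23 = 17.22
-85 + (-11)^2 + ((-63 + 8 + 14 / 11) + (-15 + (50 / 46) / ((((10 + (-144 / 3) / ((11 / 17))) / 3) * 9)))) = -17540065 / 535854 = -32.73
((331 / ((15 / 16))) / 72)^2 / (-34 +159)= 438244 / 2278125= 0.19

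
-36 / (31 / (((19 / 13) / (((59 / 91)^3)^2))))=-29878659107388 / 1307596542871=-22.85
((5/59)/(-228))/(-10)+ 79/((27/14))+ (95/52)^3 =200279781517/4255782336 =47.06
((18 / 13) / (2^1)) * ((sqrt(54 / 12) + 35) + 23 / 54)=27 * sqrt(2) / 26 + 1913 / 78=25.99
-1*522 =-522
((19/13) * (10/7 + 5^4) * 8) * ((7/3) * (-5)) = -3332600/39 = -85451.28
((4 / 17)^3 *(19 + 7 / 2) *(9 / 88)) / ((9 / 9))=0.03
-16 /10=-8 /5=-1.60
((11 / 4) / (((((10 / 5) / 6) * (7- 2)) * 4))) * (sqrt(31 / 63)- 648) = -2673 / 10 +11 * sqrt(217) / 560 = -267.01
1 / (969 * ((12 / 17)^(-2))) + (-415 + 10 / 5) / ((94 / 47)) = -38552215 / 186694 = -206.50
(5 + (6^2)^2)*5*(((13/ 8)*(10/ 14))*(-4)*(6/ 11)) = -1268475/ 77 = -16473.70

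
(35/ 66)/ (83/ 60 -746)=-0.00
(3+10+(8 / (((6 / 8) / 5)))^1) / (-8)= -199 / 24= -8.29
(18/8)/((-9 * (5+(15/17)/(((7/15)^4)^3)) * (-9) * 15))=235301882417/1051580651996588400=0.00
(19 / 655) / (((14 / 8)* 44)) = 19 / 50435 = 0.00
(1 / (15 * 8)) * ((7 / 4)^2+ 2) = 27 / 640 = 0.04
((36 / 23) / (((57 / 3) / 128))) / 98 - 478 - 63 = -11582129 / 21413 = -540.89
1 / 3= 0.33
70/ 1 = 70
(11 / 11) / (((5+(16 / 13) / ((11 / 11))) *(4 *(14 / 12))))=13 / 378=0.03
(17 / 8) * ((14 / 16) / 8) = 119 / 512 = 0.23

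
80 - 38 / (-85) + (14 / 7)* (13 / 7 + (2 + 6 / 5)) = 53884 / 595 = 90.56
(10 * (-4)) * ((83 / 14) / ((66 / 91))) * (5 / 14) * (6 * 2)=-107900 / 77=-1401.30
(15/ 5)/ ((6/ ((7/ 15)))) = 0.23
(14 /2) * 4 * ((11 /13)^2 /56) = 121 /338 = 0.36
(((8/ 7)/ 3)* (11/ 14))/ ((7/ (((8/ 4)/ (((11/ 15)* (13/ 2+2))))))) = 80/ 5831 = 0.01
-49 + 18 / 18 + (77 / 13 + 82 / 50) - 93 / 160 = -426589 / 10400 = -41.02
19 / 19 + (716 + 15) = 732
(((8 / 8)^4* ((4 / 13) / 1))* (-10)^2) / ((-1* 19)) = -400 / 247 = -1.62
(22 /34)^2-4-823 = -238882 /289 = -826.58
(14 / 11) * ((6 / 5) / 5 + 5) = 1834 / 275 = 6.67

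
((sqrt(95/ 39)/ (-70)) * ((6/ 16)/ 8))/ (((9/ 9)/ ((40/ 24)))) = -sqrt(3705)/ 34944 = -0.00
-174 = -174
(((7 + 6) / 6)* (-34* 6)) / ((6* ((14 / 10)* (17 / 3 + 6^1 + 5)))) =-221 / 70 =-3.16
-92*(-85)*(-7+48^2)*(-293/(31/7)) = -1188424823.87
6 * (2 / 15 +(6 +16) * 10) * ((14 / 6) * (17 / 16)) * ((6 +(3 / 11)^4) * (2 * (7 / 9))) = 30590.02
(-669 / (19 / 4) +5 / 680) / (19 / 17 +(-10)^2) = -363917 / 261288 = -1.39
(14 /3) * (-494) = -6916 /3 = -2305.33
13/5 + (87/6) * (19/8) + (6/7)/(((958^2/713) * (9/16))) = 14276963663/385460880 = 37.04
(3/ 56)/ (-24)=-1/ 448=-0.00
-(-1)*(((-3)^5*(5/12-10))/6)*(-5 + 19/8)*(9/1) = -586845/64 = -9169.45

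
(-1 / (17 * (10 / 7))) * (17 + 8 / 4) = -133 / 170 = -0.78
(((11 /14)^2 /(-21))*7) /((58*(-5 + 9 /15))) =55 /68208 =0.00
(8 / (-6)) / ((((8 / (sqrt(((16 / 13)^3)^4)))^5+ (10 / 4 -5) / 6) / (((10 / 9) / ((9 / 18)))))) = -3245185536584267267831560205762560 / 70283528162466351345736075532556963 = -0.05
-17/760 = -0.02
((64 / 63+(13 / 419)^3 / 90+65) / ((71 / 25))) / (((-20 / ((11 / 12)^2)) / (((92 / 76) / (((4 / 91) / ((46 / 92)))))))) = -13.45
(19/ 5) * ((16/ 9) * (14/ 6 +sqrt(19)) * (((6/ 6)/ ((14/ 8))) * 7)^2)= 34048/ 135 +4864 * sqrt(19)/ 45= 723.36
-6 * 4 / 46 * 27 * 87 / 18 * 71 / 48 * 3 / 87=-639 / 184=-3.47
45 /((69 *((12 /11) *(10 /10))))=55 /92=0.60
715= 715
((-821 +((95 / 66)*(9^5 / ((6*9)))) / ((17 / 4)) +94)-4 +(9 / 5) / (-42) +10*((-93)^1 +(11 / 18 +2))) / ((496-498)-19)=148980659 / 2474010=60.22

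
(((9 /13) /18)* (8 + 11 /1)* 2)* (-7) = -10.23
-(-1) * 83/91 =83/91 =0.91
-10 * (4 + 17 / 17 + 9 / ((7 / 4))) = -710 / 7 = -101.43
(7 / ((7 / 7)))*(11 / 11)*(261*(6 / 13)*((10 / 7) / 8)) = 150.58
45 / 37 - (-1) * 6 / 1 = 267 / 37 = 7.22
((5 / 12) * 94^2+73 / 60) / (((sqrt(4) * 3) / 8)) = 220973 / 45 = 4910.51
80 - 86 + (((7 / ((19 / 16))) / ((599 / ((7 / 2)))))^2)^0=-5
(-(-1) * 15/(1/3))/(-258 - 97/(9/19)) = -81/833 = -0.10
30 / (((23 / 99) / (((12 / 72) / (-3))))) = -7.17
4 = 4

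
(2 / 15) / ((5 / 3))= 2 / 25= 0.08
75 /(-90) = -5 /6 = -0.83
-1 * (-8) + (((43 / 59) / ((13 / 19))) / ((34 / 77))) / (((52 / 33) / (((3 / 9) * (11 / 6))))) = 72702677 / 8136336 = 8.94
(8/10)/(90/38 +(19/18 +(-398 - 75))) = -1368/802975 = -0.00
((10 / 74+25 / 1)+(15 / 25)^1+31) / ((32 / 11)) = 3608 / 185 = 19.50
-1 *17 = -17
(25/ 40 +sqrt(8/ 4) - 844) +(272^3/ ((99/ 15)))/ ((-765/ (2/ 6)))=-2170.52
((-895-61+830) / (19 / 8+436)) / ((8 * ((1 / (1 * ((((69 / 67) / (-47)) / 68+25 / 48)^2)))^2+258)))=-3200156859440350793050081 / 24193761354166232173702357613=-0.00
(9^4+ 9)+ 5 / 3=19715 / 3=6571.67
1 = 1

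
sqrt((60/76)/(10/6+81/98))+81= 21 * sqrt(139270)/13927+81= 81.56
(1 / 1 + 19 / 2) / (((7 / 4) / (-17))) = -102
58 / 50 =29 / 25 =1.16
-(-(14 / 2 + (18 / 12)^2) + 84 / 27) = 221 / 36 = 6.14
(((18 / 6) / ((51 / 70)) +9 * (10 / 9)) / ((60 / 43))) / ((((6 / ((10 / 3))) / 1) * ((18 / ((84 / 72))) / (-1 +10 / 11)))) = -1505 / 45441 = -0.03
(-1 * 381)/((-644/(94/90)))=0.62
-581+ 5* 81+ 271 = 95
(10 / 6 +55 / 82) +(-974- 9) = -241243 / 246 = -980.66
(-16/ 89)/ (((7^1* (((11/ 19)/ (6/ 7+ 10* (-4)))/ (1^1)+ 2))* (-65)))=0.00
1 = 1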